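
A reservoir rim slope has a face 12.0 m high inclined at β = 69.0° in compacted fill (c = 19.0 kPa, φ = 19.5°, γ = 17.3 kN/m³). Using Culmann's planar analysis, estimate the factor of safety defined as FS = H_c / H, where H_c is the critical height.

FS = 0.92

H_c = (4c/γ) · sinβ cosφ / [1 − cos(β − φ)]
    = (4·19.0/17.3) · sin69.0°·cos19.5° / [1 − cos49.5°]
    = 4.393 · 0.8800 / 0.3506 = 11.03 m
FS = H_c / H = 11.03 / 12.0 = 0.919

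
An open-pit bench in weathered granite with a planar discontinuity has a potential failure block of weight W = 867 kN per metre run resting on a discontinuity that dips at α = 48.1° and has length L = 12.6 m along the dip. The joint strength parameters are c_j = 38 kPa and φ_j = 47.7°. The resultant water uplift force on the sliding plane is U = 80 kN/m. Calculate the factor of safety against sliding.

FS = 1.59

Resolving the block weight along and normal to the plane and applying the Mohr–Coulomb strength on the joint:
N' = W cosα − U = 867·cos48.1° − 80 = 499.0 kN/m
Driving force T = W sinα = 867·sin48.1° = 645.3 kN/m
Resisting force R = c_j·L + N'·tanφ_j = 38·12.6 + 499.0·tan47.7° = 478.8 + 548.4 = 1027.2 kN/m
FS = R / T = 1027.2 / 645.3 = 1.592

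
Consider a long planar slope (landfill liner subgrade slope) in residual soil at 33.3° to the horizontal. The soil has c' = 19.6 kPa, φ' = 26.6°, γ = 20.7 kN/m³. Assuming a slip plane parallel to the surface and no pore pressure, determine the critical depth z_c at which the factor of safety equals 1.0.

z_c = 8.68 m

Setting FS = 1.00 in FS = [c' + γz cos²β tanφ'] / [γz sinβ cosβ] and solving for z:
z = c' / [γ cosβ (FS·sinβ − cosβ·tanφ')]
  = 19.6 / [20.7·cos33.3°·(1.00·sin33.3° − cos33.3°·tan26.6°)]
  = 19.6 / [20.7·0.8358·(1.00·0.5490 − 0.8358·0.5008)]
  = 19.6 / 2.2575 = 8.682 m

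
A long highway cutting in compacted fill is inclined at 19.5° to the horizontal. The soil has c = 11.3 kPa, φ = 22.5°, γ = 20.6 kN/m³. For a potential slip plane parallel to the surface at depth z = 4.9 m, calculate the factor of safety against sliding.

FS = 1.53

For an infinite slope with a slip plane parallel to the surface (no pore pressure): FS = [c + γz cos²β tanφ] / [γz sinβ cosβ].
γz = 20.6·4.9 = 100.94 kN/m²
Numerator = 11.3 + 100.94·cos²19.5°·tan22.5° = 11.3 + 100.94·0.8886·0.4142 = 48.452 kPa
Denominator = 100.94·sin19.5°·cos19.5° = 100.94·0.3338·0.9426 = 31.762 kPa
FS = 48.452 / 31.762 = 1.525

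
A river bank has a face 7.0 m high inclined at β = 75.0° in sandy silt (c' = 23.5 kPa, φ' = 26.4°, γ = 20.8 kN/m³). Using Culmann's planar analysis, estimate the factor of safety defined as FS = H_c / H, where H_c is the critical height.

H_c = (4c'/γ) · sinβ cosφ' / [1 − cos(β − φ')]
    = (4·23.5/20.8) · sin75.0°·cos26.4° / [1 − cos48.6°]
    = 4.519 · 0.8652 / 0.3387 = 11.54 m
FS = H_c / H = 11.54 / 7.0 = 1.649

FS = 1.65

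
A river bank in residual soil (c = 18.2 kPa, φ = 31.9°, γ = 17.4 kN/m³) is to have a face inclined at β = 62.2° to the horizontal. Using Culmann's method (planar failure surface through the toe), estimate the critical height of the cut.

H_c = 23.00 m

Culmann's analysis gives the critical failure plane at α_cr = (β + φ)/2 = (62.2 + 31.9)/2 = 47.0°, and the critical height
H_c = (4c/γ) · sinβ cosφ / [1 − cos(β − φ)]
    = (4·18.2/17.4) · sin62.2°·cos31.9° / [1 − cos(30.3°)]
    = 4.184 · 0.8846·0.8490 / [1 − 0.8634]
    = 4.184 · 0.7510 / 0.1366
    = 23.00 m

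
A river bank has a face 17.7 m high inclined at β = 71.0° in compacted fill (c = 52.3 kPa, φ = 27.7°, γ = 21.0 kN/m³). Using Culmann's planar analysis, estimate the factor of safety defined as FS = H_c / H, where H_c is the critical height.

H_c = (4c/γ) · sinβ cosφ / [1 − cos(β − φ)]
    = (4·52.3/21.0) · sin71.0°·cos27.7° / [1 − cos43.3°]
    = 9.962 · 0.8372 / 0.2722 = 30.63 m
FS = H_c / H = 30.63 / 17.7 = 1.731

FS = 1.73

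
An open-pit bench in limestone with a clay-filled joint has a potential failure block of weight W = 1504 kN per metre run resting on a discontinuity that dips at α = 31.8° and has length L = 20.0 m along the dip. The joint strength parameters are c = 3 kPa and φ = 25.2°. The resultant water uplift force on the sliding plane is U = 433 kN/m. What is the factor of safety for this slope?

Resolving the block weight along and normal to the plane and applying the Mohr–Coulomb strength on the joint:
N' = W cosα − U = 1504·cos31.8° − 433 = 845.2 kN/m
Driving force T = W sinα = 1504·sin31.8° = 792.5 kN/m
Resisting force R = c·L + N'·tanφ = 3·20.0 + 845.2·tan25.2° = 60.0 + 397.7 = 457.7 kN/m
FS = R / T = 457.7 / 792.5 = 0.578

FS = 0.58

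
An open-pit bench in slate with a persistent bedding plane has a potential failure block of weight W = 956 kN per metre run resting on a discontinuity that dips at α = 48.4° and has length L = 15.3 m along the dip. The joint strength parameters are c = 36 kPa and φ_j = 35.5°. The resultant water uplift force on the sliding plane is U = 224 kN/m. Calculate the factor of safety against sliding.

FS = 1.18

Resolving the block weight along and normal to the plane and applying the Mohr–Coulomb strength on the joint:
N' = W cosα − U = 956·cos48.4° − 224 = 410.7 kN/m
Driving force T = W sinα = 956·sin48.4° = 714.9 kN/m
Resisting force R = c·L + N'·tanφ_j = 36·15.3 + 410.7·tan35.5° = 550.8 + 293.0 = 843.8 kN/m
FS = R / T = 843.8 / 714.9 = 1.180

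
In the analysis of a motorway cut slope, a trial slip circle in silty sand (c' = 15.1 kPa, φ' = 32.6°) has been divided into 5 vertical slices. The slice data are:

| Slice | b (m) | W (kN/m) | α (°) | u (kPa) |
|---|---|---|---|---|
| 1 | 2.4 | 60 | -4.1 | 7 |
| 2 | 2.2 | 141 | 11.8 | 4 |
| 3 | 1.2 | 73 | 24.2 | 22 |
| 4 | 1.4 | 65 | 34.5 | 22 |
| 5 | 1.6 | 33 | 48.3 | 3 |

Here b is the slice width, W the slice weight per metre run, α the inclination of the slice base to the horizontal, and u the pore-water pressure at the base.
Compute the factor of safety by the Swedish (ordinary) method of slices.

FS = 2.64

Ordinary method of slices: FS = Σ[c'·Δl_i + (W_i cosα_i − u_i·Δl_i)·tanφ'] / Σ W_i sinα_i, with Δl_i = b_i / cosα_i.
Slice 1: Δl = 2.4/cos(-4.1°) = 2.406 m; N'_1 = 60·cos(-4.1°) − 7·2.406 = 43.0; c'Δl = 36.33; W sinα = -4.3
Slice 2: Δl = 2.2/cos11.8° = 2.247 m; N'_2 = 141·cos11.8° − 4·2.247 = 129.0; c'Δl = 33.94; W sinα = 28.8
Slice 3: Δl = 1.2/cos24.2° = 1.316 m; N'_3 = 73·cos24.2° − 22·1.316 = 37.6; c'Δl = 19.87; W sinα = 29.9
Slice 4: Δl = 1.4/cos34.5° = 1.699 m; N'_4 = 65·cos34.5° − 22·1.699 = 16.2; c'Δl = 25.65; W sinα = 36.8
Slice 5: Δl = 1.6/cos48.3° = 2.405 m; N'_5 = 33·cos48.3° − 3·2.405 = 14.7; c'Δl = 36.32; W sinα = 24.6
Σc'Δl = 152.1 kN/m; ΣN' = 240.6 kN/m; ΣW sinα = 115.9 kN/m
Resisting = 152.1 + 240.6·tan32.6° = 152.1 + 153.9 = 306.0 kN/m
FS = 306.0 / 115.9 = 2.639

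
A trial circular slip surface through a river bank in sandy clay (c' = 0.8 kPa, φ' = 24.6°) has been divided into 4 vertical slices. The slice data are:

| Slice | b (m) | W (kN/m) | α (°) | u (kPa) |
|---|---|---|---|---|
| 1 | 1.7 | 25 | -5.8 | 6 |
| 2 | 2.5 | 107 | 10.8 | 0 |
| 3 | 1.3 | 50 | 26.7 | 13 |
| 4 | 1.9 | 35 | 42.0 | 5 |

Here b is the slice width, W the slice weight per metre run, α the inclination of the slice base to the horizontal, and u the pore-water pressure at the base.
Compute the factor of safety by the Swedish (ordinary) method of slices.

Ordinary method of slices: FS = Σ[c'·Δl_i + (W_i cosα_i − u_i·Δl_i)·tanφ'] / Σ W_i sinα_i, with Δl_i = b_i / cosα_i.
Slice 1: Δl = 1.7/cos(-5.8°) = 1.709 m; N'_1 = 25·cos(-5.8°) − 6·1.709 = 14.6; c'Δl = 1.37; W sinα = -2.5
Slice 2: Δl = 2.5/cos10.8° = 2.545 m; N'_2 = 107·cos10.8° − 0·2.545 = 105.1; c'Δl = 2.04; W sinα = 20.0
Slice 3: Δl = 1.3/cos26.7° = 1.455 m; N'_3 = 50·cos26.7° − 13·1.455 = 25.8; c'Δl = 1.16; W sinα = 22.5
Slice 4: Δl = 1.9/cos42.0° = 2.557 m; N'_4 = 35·cos42.0° − 5·2.557 = 13.2; c'Δl = 2.05; W sinα = 23.4
Σc'Δl = 6.6 kN/m; ΣN' = 158.7 kN/m; ΣW sinα = 63.4 kN/m
Resisting = 6.6 + 158.7·tan24.6° = 6.6 + 72.7 = 79.3 kN/m
FS = 79.3 / 63.4 = 1.250

FS = 1.25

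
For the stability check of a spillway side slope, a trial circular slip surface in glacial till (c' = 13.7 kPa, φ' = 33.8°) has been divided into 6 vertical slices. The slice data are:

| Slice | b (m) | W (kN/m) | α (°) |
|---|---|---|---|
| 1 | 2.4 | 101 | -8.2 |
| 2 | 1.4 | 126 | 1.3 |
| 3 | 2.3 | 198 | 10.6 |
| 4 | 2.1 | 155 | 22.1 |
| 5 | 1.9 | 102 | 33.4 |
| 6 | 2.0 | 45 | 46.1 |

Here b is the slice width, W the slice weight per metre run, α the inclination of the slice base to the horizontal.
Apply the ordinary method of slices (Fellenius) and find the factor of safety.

Ordinary method of slices: FS = Σ[c'·Δl_i + (W_i cosα_i)·tanφ'] / Σ W_i sinα_i, with Δl_i = b_i / cosα_i.
Slice 1: Δl = 2.4/cos(-8.2°) = 2.425 m; N'_1 = 101·cos(-8.2°) = 100.0; c'Δl = 33.22; W sinα = -14.4
Slice 2: Δl = 1.4/cos1.3° = 1.400 m; N'_2 = 126·cos1.3° = 126.0; c'Δl = 19.18; W sinα = 2.9
Slice 3: Δl = 2.3/cos10.6° = 2.340 m; N'_3 = 198·cos10.6° = 194.6; c'Δl = 32.06; W sinα = 36.4
Slice 4: Δl = 2.1/cos22.1° = 2.267 m; N'_4 = 155·cos22.1° = 143.6; c'Δl = 31.05; W sinα = 58.3
Slice 5: Δl = 1.9/cos33.4° = 2.276 m; N'_5 = 102·cos33.4° = 85.2; c'Δl = 31.18; W sinα = 56.1
Slice 6: Δl = 2.0/cos46.1° = 2.884 m; N'_6 = 45·cos46.1° = 31.2; c'Δl = 39.52; W sinα = 32.4
Σc'Δl = 186.2 kN/m; ΣN' = 680.5 kN/m; ΣW sinα = 171.8 kN/m
Resisting = 186.2 + 680.5·tan33.8° = 186.2 + 455.6 = 641.8 kN/m
FS = 641.8 / 171.8 = 3.736

FS = 3.74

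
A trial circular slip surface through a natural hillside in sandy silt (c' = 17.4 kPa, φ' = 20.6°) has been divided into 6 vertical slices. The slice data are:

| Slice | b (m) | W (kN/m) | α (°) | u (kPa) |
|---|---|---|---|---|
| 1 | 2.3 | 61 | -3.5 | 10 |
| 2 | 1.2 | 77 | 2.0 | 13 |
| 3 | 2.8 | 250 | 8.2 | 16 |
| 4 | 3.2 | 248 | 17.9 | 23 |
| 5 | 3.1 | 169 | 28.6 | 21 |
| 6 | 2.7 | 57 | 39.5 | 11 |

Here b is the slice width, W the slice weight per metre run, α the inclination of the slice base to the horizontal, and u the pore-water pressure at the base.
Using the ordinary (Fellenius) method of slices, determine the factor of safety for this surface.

FS = 2.17

Ordinary method of slices: FS = Σ[c'·Δl_i + (W_i cosα_i − u_i·Δl_i)·tanφ'] / Σ W_i sinα_i, with Δl_i = b_i / cosα_i.
Slice 1: Δl = 2.3/cos(-3.5°) = 2.304 m; N'_1 = 61·cos(-3.5°) − 10·2.304 = 37.8; c'Δl = 40.09; W sinα = -3.7
Slice 2: Δl = 1.2/cos2.0° = 1.201 m; N'_2 = 77·cos2.0° − 13·1.201 = 61.3; c'Δl = 20.89; W sinα = 2.7
Slice 3: Δl = 2.8/cos8.2° = 2.829 m; N'_3 = 250·cos8.2° − 16·2.829 = 202.2; c'Δl = 49.22; W sinα = 35.7
Slice 4: Δl = 3.2/cos17.9° = 3.363 m; N'_4 = 248·cos17.9° − 23·3.363 = 158.7; c'Δl = 58.51; W sinα = 76.2
Slice 5: Δl = 3.1/cos28.6° = 3.531 m; N'_5 = 169·cos28.6° − 21·3.531 = 74.2; c'Δl = 61.44; W sinα = 80.9
Slice 6: Δl = 2.7/cos39.5° = 3.499 m; N'_6 = 57·cos39.5° − 11·3.499 = 5.5; c'Δl = 60.88; W sinα = 36.3
Σc'Δl = 291.0 kN/m; ΣN' = 539.7 kN/m; ΣW sinα = 228.0 kN/m
Resisting = 291.0 + 539.7·tan20.6° = 291.0 + 202.9 = 493.9 kN/m
FS = 493.9 / 228.0 = 2.166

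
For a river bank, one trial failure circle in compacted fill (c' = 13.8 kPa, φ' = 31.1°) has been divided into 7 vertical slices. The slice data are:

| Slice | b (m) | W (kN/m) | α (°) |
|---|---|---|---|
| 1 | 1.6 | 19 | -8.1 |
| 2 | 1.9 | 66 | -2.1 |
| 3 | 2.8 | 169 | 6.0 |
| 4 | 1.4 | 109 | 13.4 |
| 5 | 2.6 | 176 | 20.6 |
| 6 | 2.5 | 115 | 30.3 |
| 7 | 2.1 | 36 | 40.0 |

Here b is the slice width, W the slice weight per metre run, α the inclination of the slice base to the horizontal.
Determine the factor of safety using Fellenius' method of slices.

FS = 3.40

Ordinary method of slices: FS = Σ[c'·Δl_i + (W_i cosα_i)·tanφ'] / Σ W_i sinα_i, with Δl_i = b_i / cosα_i.
Slice 1: Δl = 1.6/cos(-8.1°) = 1.616 m; N'_1 = 19·cos(-8.1°) = 18.8; c'Δl = 22.30; W sinα = -2.7
Slice 2: Δl = 1.9/cos(-2.1°) = 1.901 m; N'_2 = 66·cos(-2.1°) = 66.0; c'Δl = 26.24; W sinα = -2.4
Slice 3: Δl = 2.8/cos6.0° = 2.815 m; N'_3 = 169·cos6.0° = 168.1; c'Δl = 38.85; W sinα = 17.7
Slice 4: Δl = 1.4/cos13.4° = 1.439 m; N'_4 = 109·cos13.4° = 106.0; c'Δl = 19.86; W sinα = 25.3
Slice 5: Δl = 2.6/cos20.6° = 2.778 m; N'_5 = 176·cos20.6° = 164.7; c'Δl = 38.33; W sinα = 61.9
Slice 6: Δl = 2.5/cos30.3° = 2.896 m; N'_6 = 115·cos30.3° = 99.3; c'Δl = 39.96; W sinα = 58.0
Slice 7: Δl = 2.1/cos40.0° = 2.741 m; N'_7 = 36·cos40.0° = 27.6; c'Δl = 37.83; W sinα = 23.1
Σc'Δl = 223.4 kN/m; ΣN' = 650.5 kN/m; ΣW sinα = 180.9 kN/m
Resisting = 223.4 + 650.5·tan31.1° = 223.4 + 392.4 = 615.8 kN/m
FS = 615.8 / 180.9 = 3.404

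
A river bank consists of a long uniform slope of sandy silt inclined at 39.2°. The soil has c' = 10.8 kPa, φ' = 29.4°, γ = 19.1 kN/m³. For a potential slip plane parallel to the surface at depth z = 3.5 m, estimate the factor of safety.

For an infinite slope with a slip plane parallel to the surface (no pore pressure): FS = [c' + γz cos²β tanφ'] / [γz sinβ cosβ].
γz = 19.1·3.5 = 66.85 kN/m²
Numerator = 10.8 + 66.85·cos²39.2°·tan29.4° = 10.8 + 66.85·0.6005·0.5635 = 33.421 kPa
Denominator = 66.85·sin39.2°·cos39.2° = 66.85·0.6320·0.7749 = 32.742 kPa
FS = 33.421 / 32.742 = 1.021

FS = 1.02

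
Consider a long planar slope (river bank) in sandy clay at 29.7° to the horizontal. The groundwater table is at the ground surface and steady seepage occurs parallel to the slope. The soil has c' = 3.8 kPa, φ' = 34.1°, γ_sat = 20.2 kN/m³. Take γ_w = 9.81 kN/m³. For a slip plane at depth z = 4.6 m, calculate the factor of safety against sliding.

FS = 0.71

With seepage parallel to the slope and the water table at the surface, the effective normal stress on the slip plane uses the buoyant unit weight γ' = γ_sat − γ_w while the driving shear stress uses γ_sat:
FS = [c' + γ' z cos²β tanφ'] / [γ_sat z sinβ cosβ]
γ' = 20.2 − 9.81 = 10.39 kN/m³
Numerator = 3.8 + 10.39·4.6·cos²29.7°·tan34.1° = 3.8 + 10.39·4.6·0.7545·0.6771 = 28.216 kPa
Denominator = 20.2·4.6·sin29.7°·cos29.7° = 20.2·4.6·0.4955·0.8686 = 39.990 kPa
FS = 28.216 / 39.990 = 0.706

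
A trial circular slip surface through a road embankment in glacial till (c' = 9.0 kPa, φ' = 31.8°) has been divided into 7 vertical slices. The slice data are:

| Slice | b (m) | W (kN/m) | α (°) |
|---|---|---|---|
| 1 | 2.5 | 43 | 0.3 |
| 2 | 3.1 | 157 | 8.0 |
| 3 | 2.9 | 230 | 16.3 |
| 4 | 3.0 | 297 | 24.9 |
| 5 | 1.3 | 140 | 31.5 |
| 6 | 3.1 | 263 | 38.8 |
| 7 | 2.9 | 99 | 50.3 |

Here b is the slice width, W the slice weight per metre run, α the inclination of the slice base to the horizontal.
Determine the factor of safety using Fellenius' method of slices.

Ordinary method of slices: FS = Σ[c'·Δl_i + (W_i cosα_i)·tanφ'] / Σ W_i sinα_i, with Δl_i = b_i / cosα_i.
Slice 1: Δl = 2.5/cos0.3° = 2.500 m; N'_1 = 43·cos0.3° = 43.0; c'Δl = 22.50; W sinα = 0.2
Slice 2: Δl = 3.1/cos8.0° = 3.130 m; N'_2 = 157·cos8.0° = 155.5; c'Δl = 28.17; W sinα = 21.9
Slice 3: Δl = 2.9/cos16.3° = 3.021 m; N'_3 = 230·cos16.3° = 220.8; c'Δl = 27.19; W sinα = 64.6
Slice 4: Δl = 3.0/cos24.9° = 3.307 m; N'_4 = 297·cos24.9° = 269.4; c'Δl = 29.77; W sinα = 125.0
Slice 5: Δl = 1.3/cos31.5° = 1.525 m; N'_5 = 140·cos31.5° = 119.4; c'Δl = 13.72; W sinα = 73.1
Slice 6: Δl = 3.1/cos38.8° = 3.978 m; N'_6 = 263·cos38.8° = 205.0; c'Δl = 35.80; W sinα = 164.8
Slice 7: Δl = 2.9/cos50.3° = 4.540 m; N'_7 = 99·cos50.3° = 63.2; c'Δl = 40.86; W sinα = 76.2
Σc'Δl = 198.0 kN/m; ΣN' = 1076.2 kN/m; ΣW sinα = 525.8 kN/m
Resisting = 198.0 + 1076.2·tan31.8° = 198.0 + 667.3 = 865.3 kN/m
FS = 865.3 / 525.8 = 1.646

FS = 1.65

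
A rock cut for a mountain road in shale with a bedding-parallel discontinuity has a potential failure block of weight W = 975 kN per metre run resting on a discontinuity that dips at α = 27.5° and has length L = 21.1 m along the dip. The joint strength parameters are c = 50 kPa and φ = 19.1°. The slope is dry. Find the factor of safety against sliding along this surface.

Resolving the block weight along and normal to the plane and applying the Mohr–Coulomb strength on the joint:
N' = W cosα = 975·cos27.5° = 864.8 kN/m
Driving force T = W sinα = 975·sin27.5° = 450.2 kN/m
Resisting force R = c·L + N'·tanφ = 50·21.1 + 864.8·tan19.1° = 1055.0 + 299.5 = 1354.5 kN/m
FS = R / T = 1354.5 / 450.2 = 3.009

FS = 3.01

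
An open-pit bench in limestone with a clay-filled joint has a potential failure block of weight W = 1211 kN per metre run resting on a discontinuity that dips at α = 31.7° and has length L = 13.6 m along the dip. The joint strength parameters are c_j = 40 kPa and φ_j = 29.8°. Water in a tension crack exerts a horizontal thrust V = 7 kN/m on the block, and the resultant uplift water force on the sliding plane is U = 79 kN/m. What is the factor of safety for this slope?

Resolving the block weight along and normal to the plane and applying the Mohr–Coulomb strength on the joint:
N' = W cosα − U − V sinα = 1211·cos31.7° − 79 − 7·sin31.7° = 947.7 kN/m
Driving force T = W sinα + V cosα = 1211·sin31.7° + 7·cos31.7° = 642.3 kN/m
Resisting force R = c_j·L + N'·tanφ_j = 40·13.6 + 947.7·tan29.8° = 544.0 + 542.7 = 1086.7 kN/m
FS = R / T = 1086.7 / 642.3 = 1.692

FS = 1.69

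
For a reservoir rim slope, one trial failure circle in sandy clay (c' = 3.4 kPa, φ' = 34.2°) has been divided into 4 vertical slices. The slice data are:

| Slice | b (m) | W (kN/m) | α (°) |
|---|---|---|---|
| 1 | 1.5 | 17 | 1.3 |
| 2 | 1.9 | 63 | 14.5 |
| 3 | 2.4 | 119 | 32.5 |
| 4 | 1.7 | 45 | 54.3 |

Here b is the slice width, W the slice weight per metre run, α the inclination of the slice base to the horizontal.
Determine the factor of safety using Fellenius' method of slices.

Ordinary method of slices: FS = Σ[c'·Δl_i + (W_i cosα_i)·tanφ'] / Σ W_i sinα_i, with Δl_i = b_i / cosα_i.
Slice 1: Δl = 1.5/cos1.3° = 1.500 m; N'_1 = 17·cos1.3° = 17.0; c'Δl = 5.10; W sinα = 0.4
Slice 2: Δl = 1.9/cos14.5° = 1.963 m; N'_2 = 63·cos14.5° = 61.0; c'Δl = 6.67; W sinα = 15.8
Slice 3: Δl = 2.4/cos32.5° = 2.846 m; N'_3 = 119·cos32.5° = 100.4; c'Δl = 9.68; W sinα = 63.9
Slice 4: Δl = 1.7/cos54.3° = 2.913 m; N'_4 = 45·cos54.3° = 26.3; c'Δl = 9.91; W sinα = 36.5
Σc'Δl = 31.4 kN/m; ΣN' = 204.6 kN/m; ΣW sinα = 116.6 kN/m
Resisting = 31.4 + 204.6·tan34.2° = 31.4 + 139.1 = 170.4 kN/m
FS = 170.4 / 116.6 = 1.461

FS = 1.46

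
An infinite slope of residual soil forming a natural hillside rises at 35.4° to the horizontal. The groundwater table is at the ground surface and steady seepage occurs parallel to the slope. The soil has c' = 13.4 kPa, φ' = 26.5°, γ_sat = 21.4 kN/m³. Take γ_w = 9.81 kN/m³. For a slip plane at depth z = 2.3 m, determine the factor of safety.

With seepage parallel to the slope and the water table at the surface, the effective normal stress on the slip plane uses the buoyant unit weight γ' = γ_sat − γ_w while the driving shear stress uses γ_sat:
FS = [c' + γ' z cos²β tanφ'] / [γ_sat z sinβ cosβ]
γ' = 21.4 − 9.81 = 11.59 kN/m³
Numerator = 13.4 + 11.59·2.3·cos²35.4°·tan26.5° = 13.4 + 11.59·2.3·0.6644·0.4986 = 22.231 kPa
Denominator = 21.4·2.3·sin35.4°·cos35.4° = 21.4·2.3·0.5793·0.8151 = 23.241 kPa
FS = 22.231 / 23.241 = 0.957

FS = 0.96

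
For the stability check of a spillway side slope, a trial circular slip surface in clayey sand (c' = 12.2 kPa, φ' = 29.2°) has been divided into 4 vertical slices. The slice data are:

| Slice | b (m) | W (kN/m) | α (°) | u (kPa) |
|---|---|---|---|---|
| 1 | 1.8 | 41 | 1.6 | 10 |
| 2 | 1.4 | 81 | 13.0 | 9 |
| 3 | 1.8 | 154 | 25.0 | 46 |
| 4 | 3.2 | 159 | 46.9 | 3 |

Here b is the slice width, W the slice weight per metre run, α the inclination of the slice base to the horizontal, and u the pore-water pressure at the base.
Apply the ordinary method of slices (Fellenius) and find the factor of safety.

Ordinary method of slices: FS = Σ[c'·Δl_i + (W_i cosα_i − u_i·Δl_i)·tanφ'] / Σ W_i sinα_i, with Δl_i = b_i / cosα_i.
Slice 1: Δl = 1.8/cos1.6° = 1.801 m; N'_1 = 41·cos1.6° − 10·1.801 = 23.0; c'Δl = 21.97; W sinα = 1.1
Slice 2: Δl = 1.4/cos13.0° = 1.437 m; N'_2 = 81·cos13.0° − 9·1.437 = 66.0; c'Δl = 17.53; W sinα = 18.2
Slice 3: Δl = 1.8/cos25.0° = 1.986 m; N'_3 = 154·cos25.0° − 46·1.986 = 48.2; c'Δl = 24.23; W sinα = 65.1
Slice 4: Δl = 3.2/cos46.9° = 4.683 m; N'_4 = 159·cos46.9° − 3·4.683 = 94.6; c'Δl = 57.14; W sinα = 116.1
Σc'Δl = 120.9 kN/m; ΣN' = 231.8 kN/m; ΣW sinα = 200.5 kN/m
Resisting = 120.9 + 231.8·tan29.2° = 120.9 + 129.5 = 250.4 kN/m
FS = 250.4 / 200.5 = 1.249

FS = 1.25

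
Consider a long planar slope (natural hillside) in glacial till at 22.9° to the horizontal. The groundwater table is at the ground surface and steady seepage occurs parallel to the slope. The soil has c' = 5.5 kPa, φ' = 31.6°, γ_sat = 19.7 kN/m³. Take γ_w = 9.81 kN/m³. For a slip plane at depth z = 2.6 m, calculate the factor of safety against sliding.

With seepage parallel to the slope and the water table at the surface, the effective normal stress on the slip plane uses the buoyant unit weight γ' = γ_sat − γ_w while the driving shear stress uses γ_sat:
FS = [c' + γ' z cos²β tanφ'] / [γ_sat z sinβ cosβ]
γ' = 19.7 − 9.81 = 9.89 kN/m³
Numerator = 5.5 + 9.89·2.6·cos²22.9°·tan31.6° = 5.5 + 9.89·2.6·0.8486·0.6152 = 18.924 kPa
Denominator = 19.7·2.6·sin22.9°·cos22.9° = 19.7·2.6·0.3891·0.9212 = 18.360 kPa
FS = 18.924 / 18.360 = 1.031

FS = 1.03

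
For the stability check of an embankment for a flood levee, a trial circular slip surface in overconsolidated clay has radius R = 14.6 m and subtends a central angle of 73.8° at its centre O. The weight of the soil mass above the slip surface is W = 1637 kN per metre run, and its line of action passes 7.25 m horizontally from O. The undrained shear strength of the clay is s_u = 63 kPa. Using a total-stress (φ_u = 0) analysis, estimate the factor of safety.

FS = 1.46

Taking moments about the centre O, the resisting moment is provided by the undrained shear strength acting along the arc:
Arc length L_a = R·θ = 14.6·(73.8°·π/180) = 14.6·1.2881 = 18.81 m
M_R = s_u·L_a·R = 63·18.81·14.6 = 17297.4 kN·m/m
M_D = W·d = 1637·7.25 = 11868.2 kN·m/m
FS = M_R / M_D = 17297.4 / 11868.2 = 1.457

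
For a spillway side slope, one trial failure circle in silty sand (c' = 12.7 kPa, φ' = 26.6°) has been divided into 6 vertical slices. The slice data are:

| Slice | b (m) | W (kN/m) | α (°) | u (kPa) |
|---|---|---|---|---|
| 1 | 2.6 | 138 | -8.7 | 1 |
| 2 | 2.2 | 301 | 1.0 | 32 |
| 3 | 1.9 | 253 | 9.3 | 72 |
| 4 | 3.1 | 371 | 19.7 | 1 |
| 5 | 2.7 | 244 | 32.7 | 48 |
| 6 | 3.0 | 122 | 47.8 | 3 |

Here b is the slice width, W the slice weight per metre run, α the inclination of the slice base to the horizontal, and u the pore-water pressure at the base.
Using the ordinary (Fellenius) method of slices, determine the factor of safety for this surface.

FS = 1.87

Ordinary method of slices: FS = Σ[c'·Δl_i + (W_i cosα_i − u_i·Δl_i)·tanφ'] / Σ W_i sinα_i, with Δl_i = b_i / cosα_i.
Slice 1: Δl = 2.6/cos(-8.7°) = 2.630 m; N'_1 = 138·cos(-8.7°) − 1·2.630 = 133.8; c'Δl = 33.40; W sinα = -20.9
Slice 2: Δl = 2.2/cos1.0° = 2.200 m; N'_2 = 301·cos1.0° − 32·2.200 = 230.5; c'Δl = 27.94; W sinα = 5.3
Slice 3: Δl = 1.9/cos9.3° = 1.925 m; N'_3 = 253·cos9.3° − 72·1.925 = 111.1; c'Δl = 24.45; W sinα = 40.9
Slice 4: Δl = 3.1/cos19.7° = 3.293 m; N'_4 = 371·cos19.7° − 1·3.293 = 346.0; c'Δl = 41.82; W sinα = 125.1
Slice 5: Δl = 2.7/cos32.7° = 3.209 m; N'_5 = 244·cos32.7° − 48·3.209 = 51.3; c'Δl = 40.75; W sinα = 131.8
Slice 6: Δl = 3.0/cos47.8° = 4.466 m; N'_6 = 122·cos47.8° − 3·4.466 = 68.6; c'Δl = 56.72; W sinα = 90.4
Σc'Δl = 225.1 kN/m; ΣN' = 941.2 kN/m; ΣW sinα = 372.5 kN/m
Resisting = 225.1 + 941.2·tan26.6° = 225.1 + 471.3 = 696.4 kN/m
FS = 696.4 / 372.5 = 1.869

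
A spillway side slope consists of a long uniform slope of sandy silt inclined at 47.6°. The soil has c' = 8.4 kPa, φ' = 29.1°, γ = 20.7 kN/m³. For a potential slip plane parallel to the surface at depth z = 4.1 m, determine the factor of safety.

For an infinite slope with a slip plane parallel to the surface (no pore pressure): FS = [c' + γz cos²β tanφ'] / [γz sinβ cosβ].
γz = 20.7·4.1 = 84.87 kN/m²
Numerator = 8.4 + 84.87·cos²47.6°·tan29.1° = 8.4 + 84.87·0.4547·0.5566 = 29.878 kPa
Denominator = 84.87·sin47.6°·cos47.6° = 84.87·0.7385·0.6743 = 42.260 kPa
FS = 29.878 / 42.260 = 0.707

FS = 0.71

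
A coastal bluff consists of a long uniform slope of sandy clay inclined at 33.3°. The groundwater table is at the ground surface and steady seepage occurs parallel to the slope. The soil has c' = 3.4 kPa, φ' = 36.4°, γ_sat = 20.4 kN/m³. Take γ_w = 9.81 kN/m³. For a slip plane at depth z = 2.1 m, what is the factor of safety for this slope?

With seepage parallel to the slope and the water table at the surface, the effective normal stress on the slip plane uses the buoyant unit weight γ' = γ_sat − γ_w while the driving shear stress uses γ_sat:
FS = [c' + γ' z cos²β tanφ'] / [γ_sat z sinβ cosβ]
γ' = 20.4 − 9.81 = 10.59 kN/m³
Numerator = 3.4 + 10.59·2.1·cos²33.3°·tan36.4° = 3.4 + 10.59·2.1·0.6986·0.7373 = 14.854 kPa
Denominator = 20.4·2.1·sin33.3°·cos33.3° = 20.4·2.1·0.5490·0.8358 = 19.658 kPa
FS = 14.854 / 19.658 = 0.756

FS = 0.76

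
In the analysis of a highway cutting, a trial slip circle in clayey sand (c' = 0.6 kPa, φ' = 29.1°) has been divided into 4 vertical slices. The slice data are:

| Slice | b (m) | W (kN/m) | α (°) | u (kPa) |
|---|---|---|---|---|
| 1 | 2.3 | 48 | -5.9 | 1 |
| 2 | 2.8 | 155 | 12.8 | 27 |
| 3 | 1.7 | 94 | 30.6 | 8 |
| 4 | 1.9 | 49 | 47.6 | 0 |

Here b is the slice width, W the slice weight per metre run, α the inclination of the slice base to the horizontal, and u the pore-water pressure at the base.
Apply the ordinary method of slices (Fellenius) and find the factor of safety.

Ordinary method of slices: FS = Σ[c'·Δl_i + (W_i cosα_i − u_i·Δl_i)·tanφ'] / Σ W_i sinα_i, with Δl_i = b_i / cosα_i.
Slice 1: Δl = 2.3/cos(-5.9°) = 2.312 m; N'_1 = 48·cos(-5.9°) − 1·2.312 = 45.4; c'Δl = 1.39; W sinα = -4.9
Slice 2: Δl = 2.8/cos12.8° = 2.871 m; N'_2 = 155·cos12.8° − 27·2.871 = 73.6; c'Δl = 1.72; W sinα = 34.3
Slice 3: Δl = 1.7/cos30.6° = 1.975 m; N'_3 = 94·cos30.6° − 8·1.975 = 65.1; c'Δl = 1.19; W sinα = 47.8
Slice 4: Δl = 1.9/cos47.6° = 2.818 m; N'_4 = 49·cos47.6° − 0·2.818 = 33.0; c'Δl = 1.69; W sinα = 36.2
Σc'Δl = 6.0 kN/m; ΣN' = 217.2 kN/m; ΣW sinα = 113.4 kN/m
Resisting = 6.0 + 217.2·tan29.1° = 6.0 + 120.9 = 126.9 kN/m
FS = 126.9 / 113.4 = 1.118

FS = 1.12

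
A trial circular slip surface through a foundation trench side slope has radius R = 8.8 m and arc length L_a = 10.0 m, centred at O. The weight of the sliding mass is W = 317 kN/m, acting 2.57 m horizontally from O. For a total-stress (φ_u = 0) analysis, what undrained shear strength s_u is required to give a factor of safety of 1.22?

FS = s_u·L_a·R / (W·d), so s_u = FS·W·d / (L_a·R).
s_u = 1.22·317·2.57 / (10.00·8.8) = 993.9 / 88.00 = 11.29 kPa

s_u = 11.3 kPa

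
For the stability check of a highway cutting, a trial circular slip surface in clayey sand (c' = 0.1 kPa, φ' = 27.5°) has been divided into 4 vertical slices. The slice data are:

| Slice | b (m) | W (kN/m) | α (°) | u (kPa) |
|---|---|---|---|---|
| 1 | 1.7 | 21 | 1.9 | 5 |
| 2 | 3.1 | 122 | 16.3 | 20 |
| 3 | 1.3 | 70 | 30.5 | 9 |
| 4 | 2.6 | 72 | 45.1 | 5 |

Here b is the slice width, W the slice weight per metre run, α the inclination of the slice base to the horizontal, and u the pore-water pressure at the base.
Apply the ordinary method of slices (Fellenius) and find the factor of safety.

Ordinary method of slices: FS = Σ[c'·Δl_i + (W_i cosα_i − u_i·Δl_i)·tanφ'] / Σ W_i sinα_i, with Δl_i = b_i / cosα_i.
Slice 1: Δl = 1.7/cos1.9° = 1.701 m; N'_1 = 21·cos1.9° − 5·1.701 = 12.5; c'Δl = 0.17; W sinα = 0.7
Slice 2: Δl = 3.1/cos16.3° = 3.230 m; N'_2 = 122·cos16.3° − 20·3.230 = 52.5; c'Δl = 0.32; W sinα = 34.2
Slice 3: Δl = 1.3/cos30.5° = 1.509 m; N'_3 = 70·cos30.5° − 9·1.509 = 46.7; c'Δl = 0.15; W sinα = 35.5
Slice 4: Δl = 2.6/cos45.1° = 3.683 m; N'_4 = 72·cos45.1° − 5·3.683 = 32.4; c'Δl = 0.37; W sinα = 51.0
Σc'Δl = 1.0 kN/m; ΣN' = 144.1 kN/m; ΣW sinα = 121.5 kN/m
Resisting = 1.0 + 144.1·tan27.5° = 1.0 + 75.0 = 76.0 kN/m
FS = 76.0 / 121.5 = 0.626

FS = 0.63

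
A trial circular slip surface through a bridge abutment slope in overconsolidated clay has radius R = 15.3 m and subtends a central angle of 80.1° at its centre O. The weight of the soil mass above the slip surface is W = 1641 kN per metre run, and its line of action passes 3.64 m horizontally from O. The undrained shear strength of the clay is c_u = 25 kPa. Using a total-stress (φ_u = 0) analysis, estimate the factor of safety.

FS = 1.37

Taking moments about the centre O, the resisting moment is provided by the undrained shear strength acting along the arc:
Arc length L_a = R·θ = 15.3·(80.1°·π/180) = 15.3·1.3980 = 21.39 m
M_R = c_u·L_a·R = 25·21.39·15.3 = 8181.5 kN·m/m
M_D = W·d = 1641·3.64 = 5973.2 kN·m/m
FS = M_R / M_D = 8181.5 / 5973.2 = 1.370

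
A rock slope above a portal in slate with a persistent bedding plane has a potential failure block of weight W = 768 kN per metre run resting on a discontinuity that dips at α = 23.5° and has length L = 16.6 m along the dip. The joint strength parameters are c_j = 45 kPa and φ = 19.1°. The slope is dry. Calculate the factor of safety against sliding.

FS = 3.24

Resolving the block weight along and normal to the plane and applying the Mohr–Coulomb strength on the joint:
N' = W cosα = 768·cos23.5° = 704.3 kN/m
Driving force T = W sinα = 768·sin23.5° = 306.2 kN/m
Resisting force R = c_j·L + N'·tanφ = 45·16.6 + 704.3·tan19.1° = 747.0 + 243.9 = 990.9 kN/m
FS = R / T = 990.9 / 306.2 = 3.236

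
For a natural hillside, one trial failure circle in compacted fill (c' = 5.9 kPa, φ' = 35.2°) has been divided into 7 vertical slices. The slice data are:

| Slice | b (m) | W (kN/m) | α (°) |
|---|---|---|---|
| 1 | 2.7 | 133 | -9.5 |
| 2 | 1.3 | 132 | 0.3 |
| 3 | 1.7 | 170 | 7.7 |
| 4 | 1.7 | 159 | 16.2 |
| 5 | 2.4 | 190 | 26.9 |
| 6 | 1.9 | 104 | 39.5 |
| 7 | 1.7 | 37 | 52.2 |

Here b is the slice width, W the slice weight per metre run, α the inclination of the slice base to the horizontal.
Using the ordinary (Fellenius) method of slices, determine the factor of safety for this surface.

FS = 3.06

Ordinary method of slices: FS = Σ[c'·Δl_i + (W_i cosα_i)·tanφ'] / Σ W_i sinα_i, with Δl_i = b_i / cosα_i.
Slice 1: Δl = 2.7/cos(-9.5°) = 2.738 m; N'_1 = 133·cos(-9.5°) = 131.2; c'Δl = 16.15; W sinα = -22.0
Slice 2: Δl = 1.3/cos0.3° = 1.300 m; N'_2 = 132·cos0.3° = 132.0; c'Δl = 7.67; W sinα = 0.7
Slice 3: Δl = 1.7/cos7.7° = 1.715 m; N'_3 = 170·cos7.7° = 168.5; c'Δl = 10.12; W sinα = 22.8
Slice 4: Δl = 1.7/cos16.2° = 1.770 m; N'_4 = 159·cos16.2° = 152.7; c'Δl = 10.44; W sinα = 44.4
Slice 5: Δl = 2.4/cos26.9° = 2.691 m; N'_5 = 190·cos26.9° = 169.4; c'Δl = 15.88; W sinα = 86.0
Slice 6: Δl = 1.9/cos39.5° = 2.462 m; N'_6 = 104·cos39.5° = 80.2; c'Δl = 14.53; W sinα = 66.2
Slice 7: Δl = 1.7/cos52.2° = 2.774 m; N'_7 = 37·cos52.2° = 22.7; c'Δl = 16.36; W sinα = 29.2
Σc'Δl = 91.2 kN/m; ΣN' = 856.7 kN/m; ΣW sinα = 227.2 kN/m
Resisting = 91.2 + 856.7·tan35.2° = 91.2 + 604.3 = 695.5 kN/m
FS = 695.5 / 227.2 = 3.061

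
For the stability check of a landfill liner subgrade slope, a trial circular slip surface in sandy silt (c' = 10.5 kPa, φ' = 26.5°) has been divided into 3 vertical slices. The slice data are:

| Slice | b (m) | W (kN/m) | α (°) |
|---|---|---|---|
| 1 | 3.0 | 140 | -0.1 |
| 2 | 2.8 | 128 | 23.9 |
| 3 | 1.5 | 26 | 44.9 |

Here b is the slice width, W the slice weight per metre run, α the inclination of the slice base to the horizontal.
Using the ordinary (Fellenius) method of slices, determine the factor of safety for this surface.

FS = 3.19

Ordinary method of slices: FS = Σ[c'·Δl_i + (W_i cosα_i)·tanφ'] / Σ W_i sinα_i, with Δl_i = b_i / cosα_i.
Slice 1: Δl = 3.0/cos(-0.1°) = 3.000 m; N'_1 = 140·cos(-0.1°) = 140.0; c'Δl = 31.50; W sinα = -0.2
Slice 2: Δl = 2.8/cos23.9° = 3.063 m; N'_2 = 128·cos23.9° = 117.0; c'Δl = 32.16; W sinα = 51.9
Slice 3: Δl = 1.5/cos44.9° = 2.118 m; N'_3 = 26·cos44.9° = 18.4; c'Δl = 22.24; W sinα = 18.4
Σc'Δl = 85.9 kN/m; ΣN' = 275.4 kN/m; ΣW sinα = 70.0 kN/m
Resisting = 85.9 + 275.4·tan26.5° = 85.9 + 137.3 = 223.2 kN/m
FS = 223.2 / 70.0 = 3.190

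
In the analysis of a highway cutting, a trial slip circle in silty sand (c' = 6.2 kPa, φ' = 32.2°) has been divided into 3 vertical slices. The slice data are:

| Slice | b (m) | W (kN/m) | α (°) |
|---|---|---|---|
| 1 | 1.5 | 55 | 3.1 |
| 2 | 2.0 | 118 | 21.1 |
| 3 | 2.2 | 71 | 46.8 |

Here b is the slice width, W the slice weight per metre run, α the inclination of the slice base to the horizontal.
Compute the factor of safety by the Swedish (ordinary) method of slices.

Ordinary method of slices: FS = Σ[c'·Δl_i + (W_i cosα_i)·tanφ'] / Σ W_i sinα_i, with Δl_i = b_i / cosα_i.
Slice 1: Δl = 1.5/cos3.1° = 1.502 m; N'_1 = 55·cos3.1° = 54.9; c'Δl = 9.31; W sinα = 3.0
Slice 2: Δl = 2.0/cos21.1° = 2.144 m; N'_2 = 118·cos21.1° = 110.1; c'Δl = 13.29; W sinα = 42.5
Slice 3: Δl = 2.2/cos46.8° = 3.214 m; N'_3 = 71·cos46.8° = 48.6; c'Δl = 19.93; W sinα = 51.8
Σc'Δl = 42.5 kN/m; ΣN' = 213.6 kN/m; ΣW sinα = 97.2 kN/m
Resisting = 42.5 + 213.6·tan32.2° = 42.5 + 134.5 = 177.0 kN/m
FS = 177.0 / 97.2 = 1.821

FS = 1.82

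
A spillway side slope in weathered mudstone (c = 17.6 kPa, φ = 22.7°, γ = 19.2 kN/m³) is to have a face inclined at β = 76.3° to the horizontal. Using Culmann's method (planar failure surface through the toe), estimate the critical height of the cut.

H_c = 8.08 m

Culmann's analysis gives the critical failure plane at α_cr = (β + φ)/2 = (76.3 + 22.7)/2 = 49.5°, and the critical height
H_c = (4c/γ) · sinβ cosφ / [1 − cos(β − φ)]
    = (4·17.6/19.2) · sin76.3°·cos22.7° / [1 − cos(53.6°)]
    = 3.667 · 0.9715·0.9225 / [1 − 0.5934]
    = 3.667 · 0.8963 / 0.4066
    = 8.08 m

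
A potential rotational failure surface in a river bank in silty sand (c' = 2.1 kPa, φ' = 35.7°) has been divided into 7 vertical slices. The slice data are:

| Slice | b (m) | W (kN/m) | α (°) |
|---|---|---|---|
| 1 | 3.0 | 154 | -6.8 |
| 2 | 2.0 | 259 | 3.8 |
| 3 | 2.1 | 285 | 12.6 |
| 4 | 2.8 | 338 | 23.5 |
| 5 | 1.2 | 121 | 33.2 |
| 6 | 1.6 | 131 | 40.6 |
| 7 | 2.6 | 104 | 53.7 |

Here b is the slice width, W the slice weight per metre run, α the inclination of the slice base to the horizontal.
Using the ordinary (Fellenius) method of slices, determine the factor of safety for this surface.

Ordinary method of slices: FS = Σ[c'·Δl_i + (W_i cosα_i)·tanφ'] / Σ W_i sinα_i, with Δl_i = b_i / cosα_i.
Slice 1: Δl = 3.0/cos(-6.8°) = 3.021 m; N'_1 = 154·cos(-6.8°) = 152.9; c'Δl = 6.34; W sinα = -18.2
Slice 2: Δl = 2.0/cos3.8° = 2.004 m; N'_2 = 259·cos3.8° = 258.4; c'Δl = 4.21; W sinα = 17.2
Slice 3: Δl = 2.1/cos12.6° = 2.152 m; N'_3 = 285·cos12.6° = 278.1; c'Δl = 4.52; W sinα = 62.2
Slice 4: Δl = 2.8/cos23.5° = 3.053 m; N'_4 = 338·cos23.5° = 310.0; c'Δl = 6.41; W sinα = 134.8
Slice 5: Δl = 1.2/cos33.2° = 1.434 m; N'_5 = 121·cos33.2° = 101.2; c'Δl = 3.01; W sinα = 66.3
Slice 6: Δl = 1.6/cos40.6° = 2.107 m; N'_6 = 131·cos40.6° = 99.5; c'Δl = 4.43; W sinα = 85.3
Slice 7: Δl = 2.6/cos53.7° = 4.392 m; N'_7 = 104·cos53.7° = 61.6; c'Δl = 9.22; W sinα = 83.8
Σc'Δl = 38.1 kN/m; ΣN' = 1261.7 kN/m; ΣW sinα = 431.2 kN/m
Resisting = 38.1 + 1261.7·tan35.7° = 38.1 + 906.6 = 944.8 kN/m
FS = 944.8 / 431.2 = 2.191

FS = 2.19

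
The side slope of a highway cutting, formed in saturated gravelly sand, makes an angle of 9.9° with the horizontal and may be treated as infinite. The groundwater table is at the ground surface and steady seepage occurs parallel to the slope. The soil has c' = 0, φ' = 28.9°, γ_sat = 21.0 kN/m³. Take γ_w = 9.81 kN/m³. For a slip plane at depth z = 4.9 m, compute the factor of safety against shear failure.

With seepage parallel to the slope and the water table at the surface, the effective normal stress on the slip plane uses the buoyant unit weight γ' = γ_sat − γ_w while the driving shear stress uses γ_sat:
FS = [c' + γ' z cos²β tanφ'] / [γ_sat z sinβ cosβ]
(For c' = 0 this reduces to FS = (γ'/γ_sat)·tanφ'/tanβ.)
γ' = 21.0 − 9.81 = 11.19 kN/m³
Numerator = 0.0 + 11.19·4.9·cos²9.9°·tan28.9° = 0.0 + 11.19·4.9·0.9704·0.5520 = 29.374 kPa
Denominator = 21.0·4.9·sin9.9°·cos9.9° = 21.0·4.9·0.1719·0.9851 = 17.428 kPa
FS = 29.374 / 17.428 = 1.685

FS = 1.69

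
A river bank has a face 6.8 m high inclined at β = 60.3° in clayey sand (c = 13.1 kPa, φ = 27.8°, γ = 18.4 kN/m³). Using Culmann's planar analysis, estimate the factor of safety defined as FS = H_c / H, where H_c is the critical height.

FS = 2.05

H_c = (4c/γ) · sinβ cosφ / [1 − cos(β − φ)]
    = (4·13.1/18.4) · sin60.3°·cos27.8° / [1 − cos32.5°]
    = 2.848 · 0.7684 / 0.1566 = 13.97 m
FS = H_c / H = 13.97 / 6.8 = 2.055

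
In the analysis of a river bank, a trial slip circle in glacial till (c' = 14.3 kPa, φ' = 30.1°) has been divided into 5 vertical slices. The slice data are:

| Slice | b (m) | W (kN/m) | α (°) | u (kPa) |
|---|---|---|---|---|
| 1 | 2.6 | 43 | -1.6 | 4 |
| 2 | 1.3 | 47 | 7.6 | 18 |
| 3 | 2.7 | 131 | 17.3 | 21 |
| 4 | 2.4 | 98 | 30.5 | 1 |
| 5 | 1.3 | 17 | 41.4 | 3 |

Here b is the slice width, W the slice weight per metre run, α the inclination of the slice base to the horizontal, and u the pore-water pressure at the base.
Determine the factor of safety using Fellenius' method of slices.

Ordinary method of slices: FS = Σ[c'·Δl_i + (W_i cosα_i − u_i·Δl_i)·tanφ'] / Σ W_i sinα_i, with Δl_i = b_i / cosα_i.
Slice 1: Δl = 2.6/cos(-1.6°) = 2.601 m; N'_1 = 43·cos(-1.6°) − 4·2.601 = 32.6; c'Δl = 37.19; W sinα = -1.2
Slice 2: Δl = 1.3/cos7.6° = 1.312 m; N'_2 = 47·cos7.6° − 18·1.312 = 23.0; c'Δl = 18.75; W sinα = 6.2
Slice 3: Δl = 2.7/cos17.3° = 2.828 m; N'_3 = 131·cos17.3° − 21·2.828 = 65.7; c'Δl = 40.44; W sinα = 39.0
Slice 4: Δl = 2.4/cos30.5° = 2.785 m; N'_4 = 98·cos30.5° − 1·2.785 = 81.7; c'Δl = 39.83; W sinα = 49.7
Slice 5: Δl = 1.3/cos41.4° = 1.733 m; N'_5 = 17·cos41.4° − 3·1.733 = 7.6; c'Δl = 24.78; W sinα = 11.2
Σc'Δl = 161.0 kN/m; ΣN' = 210.5 kN/m; ΣW sinα = 105.0 kN/m
Resisting = 161.0 + 210.5·tan30.1° = 161.0 + 122.0 = 283.0 kN/m
FS = 283.0 / 105.0 = 2.696

FS = 2.70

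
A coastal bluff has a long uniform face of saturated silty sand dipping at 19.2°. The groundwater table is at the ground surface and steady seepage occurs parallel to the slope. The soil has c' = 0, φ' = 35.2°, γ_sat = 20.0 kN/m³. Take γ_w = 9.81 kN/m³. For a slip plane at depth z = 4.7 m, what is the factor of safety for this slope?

With seepage parallel to the slope and the water table at the surface, the effective normal stress on the slip plane uses the buoyant unit weight γ' = γ_sat − γ_w while the driving shear stress uses γ_sat:
FS = [c' + γ' z cos²β tanφ'] / [γ_sat z sinβ cosβ]
(For c' = 0 this reduces to FS = (γ'/γ_sat)·tanφ'/tanβ.)
γ' = 20.0 − 9.81 = 10.19 kN/m³
Numerator = 0.0 + 10.19·4.7·cos²19.2°·tan35.2° = 0.0 + 10.19·4.7·0.8918·0.7054 = 30.131 kPa
Denominator = 20.0·4.7·sin19.2°·cos19.2° = 20.0·4.7·0.3289·0.9444 = 29.194 kPa
FS = 30.131 / 29.194 = 1.032

FS = 1.03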